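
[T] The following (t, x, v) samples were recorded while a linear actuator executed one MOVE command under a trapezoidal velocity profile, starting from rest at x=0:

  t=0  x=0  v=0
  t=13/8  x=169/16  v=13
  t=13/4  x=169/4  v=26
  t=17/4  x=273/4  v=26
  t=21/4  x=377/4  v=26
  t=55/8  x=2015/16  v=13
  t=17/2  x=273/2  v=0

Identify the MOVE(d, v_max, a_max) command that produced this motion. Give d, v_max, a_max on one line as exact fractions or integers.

final state: t=17/2, x=273/2, v=0 → d = 273/2
a_max = (13−0)/(13/8−0) = 8
max v = 26 over t∈[13/4,21/4] → v_max = 26
check: 26·(13/4+2) = 273/2 ✓

d=273/2 v_max=26 a_max=8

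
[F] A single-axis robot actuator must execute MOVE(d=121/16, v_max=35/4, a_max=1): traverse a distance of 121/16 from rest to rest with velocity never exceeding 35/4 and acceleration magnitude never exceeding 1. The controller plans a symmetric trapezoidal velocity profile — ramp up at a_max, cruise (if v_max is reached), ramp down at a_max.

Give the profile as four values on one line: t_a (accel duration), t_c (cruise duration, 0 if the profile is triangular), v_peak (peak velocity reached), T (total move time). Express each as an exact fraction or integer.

t_a=11/4 t_c=0 v_peak=11/4 T=11/2

vₘ²/aₘ = (35/4)²/1 = 1225/16
121/16 < 1225/16 ⇒ no cruise
v_peak = √(121/16·1) = √(121/16) = 11/4
t_a = (11/4)/1 = 11/4; t_c = 0
T = 2·11/4 = 11/2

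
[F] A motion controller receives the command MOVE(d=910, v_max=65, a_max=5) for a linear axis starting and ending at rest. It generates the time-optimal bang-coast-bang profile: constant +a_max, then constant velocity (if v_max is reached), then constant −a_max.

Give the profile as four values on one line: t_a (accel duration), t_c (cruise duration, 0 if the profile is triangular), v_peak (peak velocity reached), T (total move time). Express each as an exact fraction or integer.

t_a=13 t_c=1 v_peak=65 T=27

(v_max)²/a_max = 65²/5 = 845
910 ≥ 845 ⇒ cruise phase
t_a = 65/5 = 13; v_peak = 65
d_cruise = 910 − 845 = 65; t_c = 65/65 = 1
T = 2·13 + 1 = 27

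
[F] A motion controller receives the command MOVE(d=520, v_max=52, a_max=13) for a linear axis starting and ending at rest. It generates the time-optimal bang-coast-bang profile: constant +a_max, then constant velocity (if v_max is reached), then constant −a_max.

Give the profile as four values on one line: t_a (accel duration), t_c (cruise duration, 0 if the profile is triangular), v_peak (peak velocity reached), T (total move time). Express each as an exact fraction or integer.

t_a=4 t_c=6 v_peak=52 T=14

v_max²/a_max = 52²/13 = 208
520 ≥ 208 so v_max reached
t_a = 52/13 = 4; v_peak = 52
d_cruise = 520 − 208 = 312; t_c = 312/52 = 6
T = 2·4 + 6 = 14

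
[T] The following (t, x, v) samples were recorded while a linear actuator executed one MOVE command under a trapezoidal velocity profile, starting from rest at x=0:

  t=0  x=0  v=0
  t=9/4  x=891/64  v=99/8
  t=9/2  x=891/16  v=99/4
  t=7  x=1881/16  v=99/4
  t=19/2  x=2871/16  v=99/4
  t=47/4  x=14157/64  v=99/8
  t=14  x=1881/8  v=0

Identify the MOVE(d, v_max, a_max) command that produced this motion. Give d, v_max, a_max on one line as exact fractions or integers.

final state: t=14, x=1881/8, v=0 → d = 1881/8
a_max = (99/8−0)/(9/4−0) = 11/2
max v = 99/4 over t∈[9/2,19/2] → v_max = 99/4
check: 99/4·(9/2+5) = 1881/8 ✓

d=1881/8 v_max=99/4 a_max=11/2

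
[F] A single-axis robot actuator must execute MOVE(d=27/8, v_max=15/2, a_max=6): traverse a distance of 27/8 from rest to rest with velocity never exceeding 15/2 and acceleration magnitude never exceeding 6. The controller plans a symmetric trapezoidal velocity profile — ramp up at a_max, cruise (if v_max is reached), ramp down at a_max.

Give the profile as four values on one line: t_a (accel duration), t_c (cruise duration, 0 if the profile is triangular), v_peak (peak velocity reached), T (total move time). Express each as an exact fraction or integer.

t_a=3/4 t_c=0 v_peak=9/2 T=3/2

vₘ²/aₘ = (15/2)²/6 = 75/8
27/8 < 75/8 → triangular
v_peak = √(27/8·6) = √(81/4) = 9/2
t_a = (9/2)/6 = 3/4; t_c = 0
T = 2·3/4 = 3/2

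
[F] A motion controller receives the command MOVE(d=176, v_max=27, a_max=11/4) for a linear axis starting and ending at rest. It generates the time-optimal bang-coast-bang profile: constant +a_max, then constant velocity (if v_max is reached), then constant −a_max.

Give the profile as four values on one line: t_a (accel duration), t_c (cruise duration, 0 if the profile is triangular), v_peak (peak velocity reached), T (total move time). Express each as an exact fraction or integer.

t_a=8 t_c=0 v_peak=22 T=16

(v_max)²/a_max = 27²/(11/4) = 2916/11
176 < 2916/11 so t_c = 0
v_peak = √(176·11/4) = √484 = 22
t_a = 22/(11/4) = 8; t_c = 0
T = 2·8 = 16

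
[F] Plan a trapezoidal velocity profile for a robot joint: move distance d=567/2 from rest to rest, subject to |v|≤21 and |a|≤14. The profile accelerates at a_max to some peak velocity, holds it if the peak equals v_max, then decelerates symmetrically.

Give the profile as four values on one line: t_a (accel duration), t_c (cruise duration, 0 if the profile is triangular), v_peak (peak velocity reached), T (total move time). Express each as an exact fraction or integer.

t_a=3/2 t_c=12 v_peak=21 T=15

v_max²/a_max = 21²/14 = 63/2
567/2 ≥ 63/2 ⇒ cruise phase
t_a = 21/14 = 3/2; v_peak = 21
d_cruise = 567/2 − 63/2 = 252; t_c = 252/21 = 12
T = 2·3/2 + 12 = 15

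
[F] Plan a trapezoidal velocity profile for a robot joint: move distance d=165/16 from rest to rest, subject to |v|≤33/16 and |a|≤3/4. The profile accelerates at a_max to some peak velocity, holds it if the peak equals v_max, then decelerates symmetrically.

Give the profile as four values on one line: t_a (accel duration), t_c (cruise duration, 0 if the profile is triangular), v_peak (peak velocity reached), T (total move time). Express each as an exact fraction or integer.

vₘ²/aₘ = (33/16)²/(3/4) = 363/64
165/16 ≥ 363/64 so v_max reached
t_a = (33/16)/(3/4) = 11/4; v_peak = 33/16
d_cruise = 165/16 − 363/64 = 297/64; t_c = (297/64)/(33/16) = 9/4
T = 2·11/4 + 9/4 = 31/4

t_a=11/4 t_c=9/4 v_peak=33/16 T=31/4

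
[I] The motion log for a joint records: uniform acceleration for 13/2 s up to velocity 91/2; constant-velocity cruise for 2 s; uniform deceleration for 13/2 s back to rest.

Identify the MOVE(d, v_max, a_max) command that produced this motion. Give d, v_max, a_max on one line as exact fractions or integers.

a_max = (91/2)/(13/2) = 7
d_a = ½·91/2·13/2 = 1183/8; d_c = 91/2·2 = 91
d = 2·1183/8 + 91 = 1547/4
t_c = 2 > 0 → v_max = v_peak = 91/2

d=1547/4 v_max=91/2 a_max=7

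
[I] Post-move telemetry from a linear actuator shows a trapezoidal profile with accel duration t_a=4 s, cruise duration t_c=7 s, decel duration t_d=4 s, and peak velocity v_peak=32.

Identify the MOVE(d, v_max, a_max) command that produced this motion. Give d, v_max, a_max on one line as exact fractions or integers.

d=352 v_max=32 a_max=8

a_max = 32/4 = 8
d_a = ½·32·4 = 64; d_c = 32·7 = 224
d = 2·64 + 224 = 352
t_c = 7 > 0 so v_max = 32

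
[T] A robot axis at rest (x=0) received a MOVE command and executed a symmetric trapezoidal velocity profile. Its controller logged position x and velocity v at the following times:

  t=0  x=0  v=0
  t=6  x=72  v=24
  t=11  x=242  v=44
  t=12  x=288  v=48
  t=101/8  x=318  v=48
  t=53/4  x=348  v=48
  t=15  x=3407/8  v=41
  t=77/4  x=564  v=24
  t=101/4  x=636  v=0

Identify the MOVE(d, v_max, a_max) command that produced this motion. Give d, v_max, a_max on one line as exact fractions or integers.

d=636 v_max=48 a_max=4

final state: t=101/4, x=636, v=0 → d = 636
a_max = (24−0)/(6−0) = 4
max v = 48 over t∈[12,53/4] → v_max = 48
check: 48·(12+5/4) = 636 ✓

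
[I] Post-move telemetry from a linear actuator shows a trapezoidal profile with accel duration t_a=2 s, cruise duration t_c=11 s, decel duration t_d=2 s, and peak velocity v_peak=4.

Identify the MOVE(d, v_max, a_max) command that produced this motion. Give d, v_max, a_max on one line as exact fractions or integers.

d=52 v_max=4 a_max=2

a_max = 4/2 = 2
d_a = ½·4·2 = 4; d_c = 4·11 = 44
d = 2·4 + 44 = 52
t_c = 11 > 0 → v_max = v_peak = 4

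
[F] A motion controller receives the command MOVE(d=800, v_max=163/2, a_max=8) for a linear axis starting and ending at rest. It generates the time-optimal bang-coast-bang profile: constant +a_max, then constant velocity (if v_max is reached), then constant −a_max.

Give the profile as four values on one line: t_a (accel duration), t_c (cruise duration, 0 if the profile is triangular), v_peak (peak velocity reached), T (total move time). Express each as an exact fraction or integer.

vₘ²/aₘ = (163/2)²/8 = 26569/32
800 < 26569/32 ⇒ no cruise
v_peak = √(800·8) = √6400 = 80
t_a = 80/8 = 10; t_c = 0
T = 2·10 = 20

t_a=10 t_c=0 v_peak=80 T=20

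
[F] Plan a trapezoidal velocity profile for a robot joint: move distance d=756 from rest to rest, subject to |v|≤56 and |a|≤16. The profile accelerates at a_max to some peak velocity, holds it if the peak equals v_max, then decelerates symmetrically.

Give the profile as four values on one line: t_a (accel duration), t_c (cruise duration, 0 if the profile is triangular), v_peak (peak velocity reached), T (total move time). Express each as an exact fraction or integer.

v_max²/a_max = 56²/16 = 196
756 ≥ 196 → trapezoidal
t_a = 56/16 = 7/2; v_peak = 56
d_cruise = 756 − 196 = 560; t_c = 560/56 = 10
T = 2·7/2 + 10 = 17

t_a=7/2 t_c=10 v_peak=56 T=17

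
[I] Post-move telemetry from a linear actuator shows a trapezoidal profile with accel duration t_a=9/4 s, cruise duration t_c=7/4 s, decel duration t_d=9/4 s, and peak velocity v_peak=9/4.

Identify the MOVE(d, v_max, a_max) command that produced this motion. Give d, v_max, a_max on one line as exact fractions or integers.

a_max = (9/4)/(9/4) = 1
d_a = ½·9/4·9/4 = 81/32; d_c = 9/4·7/4 = 63/16
d = 2·81/32 + 63/16 = 9
t_c = 7/4 > 0 ⇒ limit active, v_max = 9/4

d=9 v_max=9/4 a_max=1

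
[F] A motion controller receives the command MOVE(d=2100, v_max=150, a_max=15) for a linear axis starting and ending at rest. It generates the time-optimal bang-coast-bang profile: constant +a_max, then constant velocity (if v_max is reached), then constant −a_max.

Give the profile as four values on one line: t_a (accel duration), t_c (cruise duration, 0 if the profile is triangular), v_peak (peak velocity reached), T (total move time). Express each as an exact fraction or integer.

t_a=10 t_c=4 v_peak=150 T=24

(v_max)²/a_max = 150²/15 = 1500
2100 ≥ 1500 ⇒ cruise phase
t_a = 150/15 = 10; v_peak = 150
d_cruise = 2100 − 1500 = 600; t_c = 600/150 = 4
T = 2·10 + 4 = 24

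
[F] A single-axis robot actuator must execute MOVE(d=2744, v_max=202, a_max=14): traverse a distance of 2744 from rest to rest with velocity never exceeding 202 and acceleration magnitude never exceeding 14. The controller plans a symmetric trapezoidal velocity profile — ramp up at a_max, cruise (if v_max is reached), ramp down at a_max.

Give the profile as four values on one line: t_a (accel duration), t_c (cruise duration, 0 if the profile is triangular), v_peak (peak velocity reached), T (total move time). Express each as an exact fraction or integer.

(v_max)²/a_max = 202²/14 = 20402/7
2744 < 20402/7 → triangular
v_peak = √(2744·14) = √38416 = 196
t_a = 196/14 = 14; t_c = 0
T = 2·14 = 28

t_a=14 t_c=0 v_peak=196 T=28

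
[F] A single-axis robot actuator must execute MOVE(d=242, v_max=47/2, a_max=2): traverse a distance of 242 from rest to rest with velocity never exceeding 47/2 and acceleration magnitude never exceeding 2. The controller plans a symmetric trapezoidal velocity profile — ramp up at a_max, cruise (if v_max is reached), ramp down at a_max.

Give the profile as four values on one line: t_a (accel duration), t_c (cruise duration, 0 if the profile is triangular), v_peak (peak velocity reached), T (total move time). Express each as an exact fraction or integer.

v_max²/a_max = (47/2)²/2 = 2209/8
242 < 2209/8 → triangular
v_peak = √(242·2) = √484 = 22
t_a = 22/2 = 11; t_c = 0
T = 2·11 = 22

t_a=11 t_c=0 v_peak=22 T=22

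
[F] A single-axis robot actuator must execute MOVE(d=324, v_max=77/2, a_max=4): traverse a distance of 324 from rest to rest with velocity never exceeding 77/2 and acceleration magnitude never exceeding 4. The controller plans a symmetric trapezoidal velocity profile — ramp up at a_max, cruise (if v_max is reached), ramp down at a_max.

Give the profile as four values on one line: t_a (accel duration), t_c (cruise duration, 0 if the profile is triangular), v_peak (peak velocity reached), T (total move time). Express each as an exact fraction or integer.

v_max²/a_max = (77/2)²/4 = 5929/16
324 < 5929/16 ⇒ no cruise
v_peak = √(324·4) = √1296 = 36
t_a = 36/4 = 9; t_c = 0
T = 2·9 = 18

t_a=9 t_c=0 v_peak=36 T=18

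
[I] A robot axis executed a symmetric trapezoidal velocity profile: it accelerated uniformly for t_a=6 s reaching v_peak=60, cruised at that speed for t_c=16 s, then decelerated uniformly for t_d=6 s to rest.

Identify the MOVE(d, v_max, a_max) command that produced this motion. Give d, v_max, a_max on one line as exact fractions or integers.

d=1320 v_max=60 a_max=10

a_max = 60/6 = 10
d_a = ½·60·6 = 180; d_c = 60·16 = 960
d = 2·180 + 960 = 1320
t_c = 16 > 0 → v_max = v_peak = 60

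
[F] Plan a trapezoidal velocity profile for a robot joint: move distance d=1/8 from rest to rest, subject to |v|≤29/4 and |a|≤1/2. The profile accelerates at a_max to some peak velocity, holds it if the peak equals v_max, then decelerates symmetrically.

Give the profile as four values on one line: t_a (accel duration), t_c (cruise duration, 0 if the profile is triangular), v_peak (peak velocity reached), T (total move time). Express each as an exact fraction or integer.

(v_max)²/a_max = (29/4)²/(1/2) = 841/8
1/8 < 841/8 ⇒ no cruise
v_peak = √(1/8·1/2) = √(1/16) = 1/4
t_a = (1/4)/(1/2) = 1/2; t_c = 0
T = 2·1/2 = 1

t_a=1/2 t_c=0 v_peak=1/4 T=1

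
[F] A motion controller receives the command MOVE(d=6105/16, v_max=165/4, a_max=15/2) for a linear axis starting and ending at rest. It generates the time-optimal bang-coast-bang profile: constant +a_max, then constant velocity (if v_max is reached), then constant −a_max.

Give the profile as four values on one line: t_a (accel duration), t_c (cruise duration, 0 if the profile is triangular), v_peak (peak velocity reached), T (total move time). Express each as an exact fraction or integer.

(v_max)²/a_max = (165/4)²/(15/2) = 1815/8
6105/16 ≥ 1815/8 so v_max reached
t_a = (165/4)/(15/2) = 11/2; v_peak = 165/4
d_cruise = 6105/16 − 1815/8 = 2475/16; t_c = (2475/16)/(165/4) = 15/4
T = 2·11/2 + 15/4 = 59/4

t_a=11/2 t_c=15/4 v_peak=165/4 T=59/4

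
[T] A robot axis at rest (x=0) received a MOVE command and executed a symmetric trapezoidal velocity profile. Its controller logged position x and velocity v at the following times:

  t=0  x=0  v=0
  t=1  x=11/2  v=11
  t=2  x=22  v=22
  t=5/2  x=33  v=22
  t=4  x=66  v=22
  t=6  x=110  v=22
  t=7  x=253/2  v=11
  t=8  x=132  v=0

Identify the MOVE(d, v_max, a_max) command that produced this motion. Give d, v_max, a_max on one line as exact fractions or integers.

d=132 v_max=22 a_max=11

final state: t=8, x=132, v=0 → d = 132
a_max = (11−0)/(1−0) = 11
max v = 22 over t∈[2,6] → v_max = 22
check: 22·(2+4) = 132 ✓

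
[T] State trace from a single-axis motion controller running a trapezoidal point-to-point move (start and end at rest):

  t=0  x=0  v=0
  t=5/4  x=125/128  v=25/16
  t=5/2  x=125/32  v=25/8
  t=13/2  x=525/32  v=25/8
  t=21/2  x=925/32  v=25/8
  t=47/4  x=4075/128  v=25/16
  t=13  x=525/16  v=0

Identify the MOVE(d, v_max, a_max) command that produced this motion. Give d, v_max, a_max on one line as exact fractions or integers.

final state: t=13, x=525/16, v=0 → d = 525/16
a_max = (25/16−0)/(5/4−0) = 5/4
max v = 25/8 over t∈[5/2,21/2] → v_max = 25/8
check: 25/8·(5/2+8) = 525/16 ✓

d=525/16 v_max=25/8 a_max=5/4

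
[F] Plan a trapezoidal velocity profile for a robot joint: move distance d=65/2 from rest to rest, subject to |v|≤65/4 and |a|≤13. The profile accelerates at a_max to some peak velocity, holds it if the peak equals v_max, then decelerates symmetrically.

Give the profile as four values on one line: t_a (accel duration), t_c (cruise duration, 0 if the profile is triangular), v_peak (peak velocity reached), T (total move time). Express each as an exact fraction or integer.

v_max²/a_max = (65/4)²/13 = 325/16
65/2 ≥ 325/16 → trapezoidal
t_a = (65/4)/13 = 5/4; v_peak = 65/4
d_cruise = 65/2 − 325/16 = 195/16; t_c = (195/16)/(65/4) = 3/4
T = 2·5/4 + 3/4 = 13/4

t_a=5/4 t_c=3/4 v_peak=65/4 T=13/4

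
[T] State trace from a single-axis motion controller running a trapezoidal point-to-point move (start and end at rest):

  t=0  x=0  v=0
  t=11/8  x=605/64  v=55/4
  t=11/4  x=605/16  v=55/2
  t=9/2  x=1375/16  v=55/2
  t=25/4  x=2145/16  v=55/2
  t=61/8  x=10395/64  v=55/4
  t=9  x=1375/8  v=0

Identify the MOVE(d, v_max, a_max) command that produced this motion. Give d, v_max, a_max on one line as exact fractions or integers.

final state: t=9, x=1375/8, v=0 → d = 1375/8
a_max = (55/4−0)/(11/8−0) = 10
max v = 55/2 over t∈[11/4,25/4] → v_max = 55/2
check: 55/2·(11/4+7/2) = 1375/8 ✓

d=1375/8 v_max=55/2 a_max=10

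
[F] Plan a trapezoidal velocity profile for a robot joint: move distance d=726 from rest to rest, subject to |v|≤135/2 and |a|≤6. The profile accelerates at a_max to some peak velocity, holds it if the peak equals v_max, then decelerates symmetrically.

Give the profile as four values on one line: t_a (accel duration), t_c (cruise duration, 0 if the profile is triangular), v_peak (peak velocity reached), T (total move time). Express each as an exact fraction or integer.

t_a=11 t_c=0 v_peak=66 T=22

vₘ²/aₘ = (135/2)²/6 = 6075/8
726 < 6075/8 ⇒ no cruise
v_peak = √(726·6) = √4356 = 66
t_a = 66/6 = 11; t_c = 0
T = 2·11 = 22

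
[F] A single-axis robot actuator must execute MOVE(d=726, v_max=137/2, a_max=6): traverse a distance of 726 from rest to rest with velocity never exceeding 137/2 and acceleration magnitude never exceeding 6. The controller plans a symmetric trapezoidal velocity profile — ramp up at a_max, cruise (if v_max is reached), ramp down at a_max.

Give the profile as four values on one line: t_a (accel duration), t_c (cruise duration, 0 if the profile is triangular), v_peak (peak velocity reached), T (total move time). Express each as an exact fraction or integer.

t_a=11 t_c=0 v_peak=66 T=22

vₘ²/aₘ = (137/2)²/6 = 18769/24
726 < 18769/24 → triangular
v_peak = √(726·6) = √4356 = 66
t_a = 66/6 = 11; t_c = 0
T = 2·11 = 22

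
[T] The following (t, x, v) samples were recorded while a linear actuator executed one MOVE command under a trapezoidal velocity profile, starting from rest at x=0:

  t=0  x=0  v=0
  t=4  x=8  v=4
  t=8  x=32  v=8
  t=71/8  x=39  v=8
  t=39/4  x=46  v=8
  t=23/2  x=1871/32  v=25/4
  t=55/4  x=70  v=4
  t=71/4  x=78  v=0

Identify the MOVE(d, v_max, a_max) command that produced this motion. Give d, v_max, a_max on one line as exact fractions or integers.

d=78 v_max=8 a_max=1

final state: t=71/4, x=78, v=0 → d = 78
a_max = (4−0)/(4−0) = 1
max v = 8 over t∈[8,39/4] → v_max = 8
check: 8·(8+7/4) = 78 ✓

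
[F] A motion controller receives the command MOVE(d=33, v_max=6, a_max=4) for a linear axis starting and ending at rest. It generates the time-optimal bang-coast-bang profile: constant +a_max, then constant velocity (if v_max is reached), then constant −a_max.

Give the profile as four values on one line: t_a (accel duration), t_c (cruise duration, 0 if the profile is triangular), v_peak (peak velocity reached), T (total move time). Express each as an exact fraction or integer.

v_max²/a_max = 6²/4 = 9
33 ≥ 9 ⇒ cruise phase
t_a = 6/4 = 3/2; v_peak = 6
d_cruise = 33 − 9 = 24; t_c = 24/6 = 4
T = 2·3/2 + 4 = 7

t_a=3/2 t_c=4 v_peak=6 T=7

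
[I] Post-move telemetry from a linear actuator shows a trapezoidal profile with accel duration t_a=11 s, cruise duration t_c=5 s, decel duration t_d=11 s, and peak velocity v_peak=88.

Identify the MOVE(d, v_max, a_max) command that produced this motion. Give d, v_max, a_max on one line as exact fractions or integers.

d=1408 v_max=88 a_max=8

a_max = 88/11 = 8
d_a = ½·88·11 = 484; d_c = 88·5 = 440
d = 2·484 + 440 = 1408
t_c = 5 > 0 ⇒ limit active, v_max = 88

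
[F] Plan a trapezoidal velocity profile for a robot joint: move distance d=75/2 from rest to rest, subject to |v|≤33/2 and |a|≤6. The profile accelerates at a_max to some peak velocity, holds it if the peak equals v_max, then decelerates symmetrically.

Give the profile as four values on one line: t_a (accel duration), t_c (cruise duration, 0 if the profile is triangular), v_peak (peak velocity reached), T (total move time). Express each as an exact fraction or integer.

vₘ²/aₘ = (33/2)²/6 = 363/8
75/2 < 363/8 so t_c = 0
v_peak = √(75/2·6) = √225 = 15
t_a = 15/6 = 5/2; t_c = 0
T = 2·5/2 = 5

t_a=5/2 t_c=0 v_peak=15 T=5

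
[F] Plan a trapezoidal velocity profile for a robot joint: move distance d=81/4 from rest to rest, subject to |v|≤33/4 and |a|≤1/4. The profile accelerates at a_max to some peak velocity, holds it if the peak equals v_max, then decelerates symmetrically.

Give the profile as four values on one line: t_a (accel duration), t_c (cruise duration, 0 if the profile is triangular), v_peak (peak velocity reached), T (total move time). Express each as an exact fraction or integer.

t_a=9 t_c=0 v_peak=9/4 T=18

(v_max)²/a_max = (33/4)²/(1/4) = 1089/4
81/4 < 1089/4 ⇒ no cruise
v_peak = √(81/4·1/4) = √(81/16) = 9/4
t_a = (9/4)/(1/4) = 9; t_c = 0
T = 2·9 = 18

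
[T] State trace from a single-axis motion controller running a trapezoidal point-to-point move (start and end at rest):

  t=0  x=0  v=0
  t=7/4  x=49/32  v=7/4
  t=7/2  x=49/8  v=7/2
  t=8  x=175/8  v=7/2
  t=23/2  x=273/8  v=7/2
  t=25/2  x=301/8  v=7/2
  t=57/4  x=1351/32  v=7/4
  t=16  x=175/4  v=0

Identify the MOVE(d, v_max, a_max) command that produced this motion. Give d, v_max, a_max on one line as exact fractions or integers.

final state: t=16, x=175/4, v=0 → d = 175/4
a_max = (7/4−0)/(7/4−0) = 1
max v = 7/2 over t∈[7/2,25/2] → v_max = 7/2
check: 7/2·(7/2+9) = 175/4 ✓

d=175/4 v_max=7/2 a_max=1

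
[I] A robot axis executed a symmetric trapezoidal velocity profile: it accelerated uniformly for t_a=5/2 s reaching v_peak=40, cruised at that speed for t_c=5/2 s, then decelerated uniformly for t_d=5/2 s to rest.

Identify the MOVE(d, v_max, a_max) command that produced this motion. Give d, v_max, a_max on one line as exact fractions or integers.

d=200 v_max=40 a_max=16

a_max = 40/(5/2) = 16
d_a = ½·40·5/2 = 50; d_c = 40·5/2 = 100
d = 2·50 + 100 = 200
t_c = 5/2 > 0 so v_max = 40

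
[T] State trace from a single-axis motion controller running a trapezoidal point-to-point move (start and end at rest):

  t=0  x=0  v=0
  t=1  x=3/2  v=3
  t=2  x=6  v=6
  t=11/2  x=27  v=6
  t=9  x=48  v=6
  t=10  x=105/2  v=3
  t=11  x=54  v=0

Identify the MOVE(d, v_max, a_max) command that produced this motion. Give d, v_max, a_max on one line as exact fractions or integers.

d=54 v_max=6 a_max=3

final state: t=11, x=54, v=0 → d = 54
a_max = (3−0)/(1−0) = 3
max v = 6 over t∈[2,9] → v_max = 6
check: 6·(2+7) = 54 ✓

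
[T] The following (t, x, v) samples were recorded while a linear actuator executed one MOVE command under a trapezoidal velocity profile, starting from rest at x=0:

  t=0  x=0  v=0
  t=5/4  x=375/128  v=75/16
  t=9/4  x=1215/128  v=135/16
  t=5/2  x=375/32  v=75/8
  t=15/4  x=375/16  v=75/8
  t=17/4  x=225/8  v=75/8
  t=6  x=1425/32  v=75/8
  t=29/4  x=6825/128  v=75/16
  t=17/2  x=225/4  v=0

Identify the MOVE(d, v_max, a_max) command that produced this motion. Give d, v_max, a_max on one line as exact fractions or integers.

final state: t=17/2, x=225/4, v=0 → d = 225/4
a_max = (75/16−0)/(5/4−0) = 15/4
max v = 75/8 over t∈[5/2,6] → v_max = 75/8
check: 75/8·(5/2+7/2) = 225/4 ✓

d=225/4 v_max=75/8 a_max=15/4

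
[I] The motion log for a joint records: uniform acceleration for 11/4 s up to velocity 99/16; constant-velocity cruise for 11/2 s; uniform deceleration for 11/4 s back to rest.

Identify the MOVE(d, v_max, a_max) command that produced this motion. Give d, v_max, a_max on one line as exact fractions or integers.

d=3267/64 v_max=99/16 a_max=9/4

a_max = (99/16)/(11/4) = 9/4
d_a = ½·99/16·11/4 = 1089/128; d_c = 99/16·11/2 = 1089/32
d = 2·1089/128 + 1089/32 = 3267/64
t_c = 11/2 > 0 → v_max = v_peak = 99/16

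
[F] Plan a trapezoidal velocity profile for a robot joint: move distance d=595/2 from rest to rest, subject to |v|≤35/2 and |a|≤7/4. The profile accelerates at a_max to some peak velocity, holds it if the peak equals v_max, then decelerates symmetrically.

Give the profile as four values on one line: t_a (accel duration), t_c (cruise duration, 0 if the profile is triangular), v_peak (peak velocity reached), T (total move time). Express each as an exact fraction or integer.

(v_max)²/a_max = (35/2)²/(7/4) = 175
595/2 ≥ 175 → trapezoidal
t_a = (35/2)/(7/4) = 10; v_peak = 35/2
d_cruise = 595/2 − 175 = 245/2; t_c = (245/2)/(35/2) = 7
T = 2·10 + 7 = 27

t_a=10 t_c=7 v_peak=35/2 T=27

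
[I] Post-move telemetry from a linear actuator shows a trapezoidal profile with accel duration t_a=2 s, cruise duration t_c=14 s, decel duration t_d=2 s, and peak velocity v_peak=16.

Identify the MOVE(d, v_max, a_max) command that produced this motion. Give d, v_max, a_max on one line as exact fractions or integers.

d=256 v_max=16 a_max=8

a_max = 16/2 = 8
d_a = ½·16·2 = 16; d_c = 16·14 = 224
d = 2·16 + 224 = 256
t_c = 14 > 0 → v_max = v_peak = 16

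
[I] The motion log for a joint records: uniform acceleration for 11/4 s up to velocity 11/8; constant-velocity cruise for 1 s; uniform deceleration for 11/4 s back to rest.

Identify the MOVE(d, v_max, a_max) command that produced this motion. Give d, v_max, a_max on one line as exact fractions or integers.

a_max = (11/8)/(11/4) = 1/2
d_a = ½·11/8·11/4 = 121/64; d_c = 11/8·1 = 11/8
d = 2·121/64 + 11/8 = 165/32
t_c = 1 > 0 → v_max = v_peak = 11/8

d=165/32 v_max=11/8 a_max=1/2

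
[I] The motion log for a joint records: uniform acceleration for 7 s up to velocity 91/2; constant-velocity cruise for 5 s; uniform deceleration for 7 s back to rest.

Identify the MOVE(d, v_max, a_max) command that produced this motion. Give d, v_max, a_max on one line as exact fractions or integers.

a_max = (91/2)/7 = 13/2
d_a = ½·91/2·7 = 637/4; d_c = 91/2·5 = 455/2
d = 2·637/4 + 455/2 = 546
t_c = 5 > 0 so v_max = 91/2

d=546 v_max=91/2 a_max=13/2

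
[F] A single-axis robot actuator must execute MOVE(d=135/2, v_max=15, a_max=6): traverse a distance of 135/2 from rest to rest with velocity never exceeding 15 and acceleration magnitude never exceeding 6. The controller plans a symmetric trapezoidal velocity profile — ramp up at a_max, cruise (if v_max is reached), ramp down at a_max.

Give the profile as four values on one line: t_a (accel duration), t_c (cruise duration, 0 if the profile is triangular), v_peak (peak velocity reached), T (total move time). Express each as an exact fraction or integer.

t_a=5/2 t_c=2 v_peak=15 T=7

vₘ²/aₘ = 15²/6 = 75/2
135/2 ≥ 75/2 ⇒ cruise phase
t_a = 15/6 = 5/2; v_peak = 15
d_cruise = 135/2 − 75/2 = 30; t_c = 30/15 = 2
T = 2·5/2 + 2 = 7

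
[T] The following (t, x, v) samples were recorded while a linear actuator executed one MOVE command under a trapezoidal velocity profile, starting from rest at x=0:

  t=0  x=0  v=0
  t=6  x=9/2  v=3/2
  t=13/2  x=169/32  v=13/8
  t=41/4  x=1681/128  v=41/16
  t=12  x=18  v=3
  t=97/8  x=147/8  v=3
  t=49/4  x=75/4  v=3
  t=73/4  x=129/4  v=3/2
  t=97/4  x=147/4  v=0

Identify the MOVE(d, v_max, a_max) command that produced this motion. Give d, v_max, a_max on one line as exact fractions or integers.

d=147/4 v_max=3 a_max=1/4

final state: t=97/4, x=147/4, v=0 → d = 147/4
a_max = (3/2−0)/(6−0) = 1/4
max v = 3 over t∈[12,49/4] → v_max = 3
check: 3·(12+1/4) = 147/4 ✓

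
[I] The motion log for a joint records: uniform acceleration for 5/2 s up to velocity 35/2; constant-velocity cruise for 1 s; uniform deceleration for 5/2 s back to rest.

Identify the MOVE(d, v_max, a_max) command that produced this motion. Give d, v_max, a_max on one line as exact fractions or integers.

d=245/4 v_max=35/2 a_max=7

a_max = (35/2)/(5/2) = 7
d_a = ½·35/2·5/2 = 175/8; d_c = 35/2·1 = 35/2
d = 2·175/8 + 35/2 = 245/4
t_c = 1 > 0 so v_max = 35/2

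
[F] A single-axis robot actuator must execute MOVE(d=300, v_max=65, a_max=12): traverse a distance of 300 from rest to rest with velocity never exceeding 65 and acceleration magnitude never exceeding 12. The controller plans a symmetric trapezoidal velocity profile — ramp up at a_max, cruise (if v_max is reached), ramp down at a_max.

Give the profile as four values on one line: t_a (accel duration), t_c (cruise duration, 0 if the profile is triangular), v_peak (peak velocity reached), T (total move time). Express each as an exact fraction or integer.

t_a=5 t_c=0 v_peak=60 T=10

(v_max)²/a_max = 65²/12 = 4225/12
300 < 4225/12 so t_c = 0
v_peak = √(300·12) = √3600 = 60
t_a = 60/12 = 5; t_c = 0
T = 2·5 = 10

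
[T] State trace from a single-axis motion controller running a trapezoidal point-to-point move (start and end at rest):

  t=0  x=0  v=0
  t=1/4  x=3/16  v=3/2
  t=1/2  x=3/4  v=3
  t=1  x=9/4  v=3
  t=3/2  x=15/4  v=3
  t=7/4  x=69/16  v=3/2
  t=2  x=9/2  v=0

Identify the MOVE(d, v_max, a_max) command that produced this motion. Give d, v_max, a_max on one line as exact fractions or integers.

final state: t=2, x=9/2, v=0 → d = 9/2
a_max = (3/2−0)/(1/4−0) = 6
max v = 3 over t∈[1/2,3/2] → v_max = 3
check: 3·(1/2+1) = 9/2 ✓

d=9/2 v_max=3 a_max=6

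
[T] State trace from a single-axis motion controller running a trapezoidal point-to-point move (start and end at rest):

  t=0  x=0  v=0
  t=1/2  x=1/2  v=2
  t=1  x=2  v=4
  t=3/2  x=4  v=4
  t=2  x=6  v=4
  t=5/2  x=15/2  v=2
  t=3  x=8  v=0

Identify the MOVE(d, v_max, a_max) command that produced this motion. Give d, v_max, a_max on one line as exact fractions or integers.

d=8 v_max=4 a_max=4

final state: t=3, x=8, v=0 → d = 8
a_max = (2−0)/(1/2−0) = 4
max v = 4 over t∈[1,2] → v_max = 4
check: 4·(1+1) = 8 ✓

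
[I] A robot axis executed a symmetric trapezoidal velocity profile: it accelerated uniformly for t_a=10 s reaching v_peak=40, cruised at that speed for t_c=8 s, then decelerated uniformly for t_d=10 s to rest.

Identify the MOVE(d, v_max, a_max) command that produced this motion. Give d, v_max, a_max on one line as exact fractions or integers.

a_max = 40/10 = 4
d_a = ½·40·10 = 200; d_c = 40·8 = 320
d = 2·200 + 320 = 720
t_c = 8 > 0 ⇒ limit active, v_max = 40

d=720 v_max=40 a_max=4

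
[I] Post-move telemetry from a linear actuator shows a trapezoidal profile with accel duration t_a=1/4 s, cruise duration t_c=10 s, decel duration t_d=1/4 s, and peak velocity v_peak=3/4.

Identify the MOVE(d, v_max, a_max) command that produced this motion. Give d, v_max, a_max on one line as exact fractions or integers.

d=123/16 v_max=3/4 a_max=3

a_max = (3/4)/(1/4) = 3
d_a = ½·3/4·1/4 = 3/32; d_c = 3/4·10 = 15/2
d = 2·3/32 + 15/2 = 123/16
t_c = 10 > 0 ⇒ limit active, v_max = 3/4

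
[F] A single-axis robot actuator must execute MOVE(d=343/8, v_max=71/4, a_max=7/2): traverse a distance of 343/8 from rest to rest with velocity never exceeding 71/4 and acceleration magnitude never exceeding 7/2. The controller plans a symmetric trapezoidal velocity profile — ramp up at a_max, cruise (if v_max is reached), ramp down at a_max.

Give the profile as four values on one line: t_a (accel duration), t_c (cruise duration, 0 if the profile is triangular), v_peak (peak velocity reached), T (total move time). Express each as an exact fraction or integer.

v_max²/a_max = (71/4)²/(7/2) = 5041/56
343/8 < 5041/56 → triangular
v_peak = √(343/8·7/2) = √(2401/16) = 49/4
t_a = (49/4)/(7/2) = 7/2; t_c = 0
T = 2·7/2 = 7

t_a=7/2 t_c=0 v_peak=49/4 T=7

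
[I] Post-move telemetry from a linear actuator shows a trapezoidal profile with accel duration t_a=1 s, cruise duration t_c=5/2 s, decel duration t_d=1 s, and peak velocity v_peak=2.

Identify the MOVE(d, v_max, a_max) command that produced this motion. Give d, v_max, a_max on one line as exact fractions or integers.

d=7 v_max=2 a_max=2

a_max = 2/1 = 2
d_a = ½·2·1 = 1; d_c = 2·5/2 = 5
d = 2·1 + 5 = 7
t_c = 5/2 > 0 so v_max = 2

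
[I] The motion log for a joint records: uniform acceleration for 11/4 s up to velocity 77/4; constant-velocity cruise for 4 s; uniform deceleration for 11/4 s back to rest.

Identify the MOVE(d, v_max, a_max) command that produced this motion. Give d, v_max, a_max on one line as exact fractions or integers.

d=2079/16 v_max=77/4 a_max=7

a_max = (77/4)/(11/4) = 7
d_a = ½·77/4·11/4 = 847/32; d_c = 77/4·4 = 77
d = 2·847/32 + 77 = 2079/16
t_c = 4 > 0 so v_max = 77/4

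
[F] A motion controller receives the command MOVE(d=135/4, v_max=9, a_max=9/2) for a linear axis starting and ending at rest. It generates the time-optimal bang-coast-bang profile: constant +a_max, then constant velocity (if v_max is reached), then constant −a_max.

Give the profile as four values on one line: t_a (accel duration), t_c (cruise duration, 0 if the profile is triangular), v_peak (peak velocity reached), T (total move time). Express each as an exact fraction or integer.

t_a=2 t_c=7/4 v_peak=9 T=23/4

v_max²/a_max = 9²/(9/2) = 18
135/4 ≥ 18 so v_max reached
t_a = 9/(9/2) = 2; v_peak = 9
d_cruise = 135/4 − 18 = 63/4; t_c = (63/4)/9 = 7/4
T = 2·2 + 7/4 = 23/4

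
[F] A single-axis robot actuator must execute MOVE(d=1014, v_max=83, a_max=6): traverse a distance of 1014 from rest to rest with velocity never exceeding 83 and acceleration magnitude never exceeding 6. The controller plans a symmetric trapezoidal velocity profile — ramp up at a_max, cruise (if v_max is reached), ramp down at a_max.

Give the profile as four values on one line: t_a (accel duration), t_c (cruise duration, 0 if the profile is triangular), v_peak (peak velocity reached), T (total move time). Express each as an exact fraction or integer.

t_a=13 t_c=0 v_peak=78 T=26

(v_max)²/a_max = 83²/6 = 6889/6
1014 < 6889/6 → triangular
v_peak = √(1014·6) = √6084 = 78
t_a = 78/6 = 13; t_c = 0
T = 2·13 = 26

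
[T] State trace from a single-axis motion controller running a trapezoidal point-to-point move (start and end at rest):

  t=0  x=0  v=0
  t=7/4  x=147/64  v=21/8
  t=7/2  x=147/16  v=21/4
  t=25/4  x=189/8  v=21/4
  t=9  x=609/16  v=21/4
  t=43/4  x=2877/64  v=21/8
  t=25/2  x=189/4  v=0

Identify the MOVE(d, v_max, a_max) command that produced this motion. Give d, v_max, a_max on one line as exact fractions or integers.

d=189/4 v_max=21/4 a_max=3/2

final state: t=25/2, x=189/4, v=0 → d = 189/4
a_max = (21/8−0)/(7/4−0) = 3/2
max v = 21/4 over t∈[7/2,9] → v_max = 21/4
check: 21/4·(7/2+11/2) = 189/4 ✓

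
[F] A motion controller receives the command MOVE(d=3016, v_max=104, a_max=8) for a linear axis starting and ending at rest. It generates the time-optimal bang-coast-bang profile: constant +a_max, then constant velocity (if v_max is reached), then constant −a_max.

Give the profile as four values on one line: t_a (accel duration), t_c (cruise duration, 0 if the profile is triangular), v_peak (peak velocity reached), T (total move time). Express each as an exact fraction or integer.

(v_max)²/a_max = 104²/8 = 1352
3016 ≥ 1352 → trapezoidal
t_a = 104/8 = 13; v_peak = 104
d_cruise = 3016 − 1352 = 1664; t_c = 1664/104 = 16
T = 2·13 + 16 = 42

t_a=13 t_c=16 v_peak=104 T=42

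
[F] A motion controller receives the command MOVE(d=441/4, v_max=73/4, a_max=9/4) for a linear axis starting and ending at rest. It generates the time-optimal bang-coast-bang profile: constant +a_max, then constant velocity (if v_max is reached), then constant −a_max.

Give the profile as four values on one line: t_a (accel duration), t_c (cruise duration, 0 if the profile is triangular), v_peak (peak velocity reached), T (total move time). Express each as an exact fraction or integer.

t_a=7 t_c=0 v_peak=63/4 T=14

(v_max)²/a_max = (73/4)²/(9/4) = 5329/36
441/4 < 5329/36 ⇒ no cruise
v_peak = √(441/4·9/4) = √(3969/16) = 63/4
t_a = (63/4)/(9/4) = 7; t_c = 0
T = 2·7 = 14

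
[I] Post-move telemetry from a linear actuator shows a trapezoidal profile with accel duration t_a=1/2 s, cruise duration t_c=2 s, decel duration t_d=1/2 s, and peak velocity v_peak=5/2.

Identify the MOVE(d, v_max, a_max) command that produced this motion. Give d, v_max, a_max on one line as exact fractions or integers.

a_max = (5/2)/(1/2) = 5
d_a = ½·5/2·1/2 = 5/8; d_c = 5/2·2 = 5
d = 2·5/8 + 5 = 25/4
t_c = 2 > 0 so v_max = 5/2

d=25/4 v_max=5/2 a_max=5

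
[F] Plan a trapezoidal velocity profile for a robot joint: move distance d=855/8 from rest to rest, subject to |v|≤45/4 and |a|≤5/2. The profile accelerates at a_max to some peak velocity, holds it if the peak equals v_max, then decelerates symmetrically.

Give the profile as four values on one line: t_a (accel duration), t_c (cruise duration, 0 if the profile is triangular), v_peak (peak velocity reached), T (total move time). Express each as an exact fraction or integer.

(v_max)²/a_max = (45/4)²/(5/2) = 405/8
855/8 ≥ 405/8 so v_max reached
t_a = (45/4)/(5/2) = 9/2; v_peak = 45/4
d_cruise = 855/8 − 405/8 = 225/4; t_c = (225/4)/(45/4) = 5
T = 2·9/2 + 5 = 14

t_a=9/2 t_c=5 v_peak=45/4 T=14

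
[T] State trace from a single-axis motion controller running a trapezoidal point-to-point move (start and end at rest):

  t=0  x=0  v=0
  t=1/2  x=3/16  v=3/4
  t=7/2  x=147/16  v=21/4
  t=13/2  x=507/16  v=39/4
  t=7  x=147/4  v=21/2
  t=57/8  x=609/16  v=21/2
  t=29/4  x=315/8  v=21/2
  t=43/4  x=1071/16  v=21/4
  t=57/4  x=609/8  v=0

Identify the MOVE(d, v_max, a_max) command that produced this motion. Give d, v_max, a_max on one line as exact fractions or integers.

final state: t=57/4, x=609/8, v=0 → d = 609/8
a_max = (3/4−0)/(1/2−0) = 3/2
max v = 21/2 over t∈[7,29/4] → v_max = 21/2
check: 21/2·(7+1/4) = 609/8 ✓

d=609/8 v_max=21/2 a_max=3/2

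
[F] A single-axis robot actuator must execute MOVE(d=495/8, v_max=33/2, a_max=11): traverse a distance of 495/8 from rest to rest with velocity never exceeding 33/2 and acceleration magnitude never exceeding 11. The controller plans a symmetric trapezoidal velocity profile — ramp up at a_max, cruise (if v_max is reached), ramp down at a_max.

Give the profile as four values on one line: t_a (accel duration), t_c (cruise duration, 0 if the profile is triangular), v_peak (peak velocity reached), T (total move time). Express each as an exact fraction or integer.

vₘ²/aₘ = (33/2)²/11 = 99/4
495/8 ≥ 99/4 so v_max reached
t_a = (33/2)/11 = 3/2; v_peak = 33/2
d_cruise = 495/8 − 99/4 = 297/8; t_c = (297/8)/(33/2) = 9/4
T = 2·3/2 + 9/4 = 21/4

t_a=3/2 t_c=9/4 v_peak=33/2 T=21/4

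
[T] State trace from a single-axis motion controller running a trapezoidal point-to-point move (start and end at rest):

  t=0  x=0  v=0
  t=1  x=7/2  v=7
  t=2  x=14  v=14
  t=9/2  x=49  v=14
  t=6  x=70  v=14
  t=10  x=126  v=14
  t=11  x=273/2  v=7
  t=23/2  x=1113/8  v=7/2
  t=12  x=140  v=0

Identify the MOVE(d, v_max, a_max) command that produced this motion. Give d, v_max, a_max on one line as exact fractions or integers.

d=140 v_max=14 a_max=7

final state: t=12, x=140, v=0 → d = 140
a_max = (7−0)/(1−0) = 7
max v = 14 over t∈[2,10] → v_max = 14
check: 14·(2+8) = 140 ✓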